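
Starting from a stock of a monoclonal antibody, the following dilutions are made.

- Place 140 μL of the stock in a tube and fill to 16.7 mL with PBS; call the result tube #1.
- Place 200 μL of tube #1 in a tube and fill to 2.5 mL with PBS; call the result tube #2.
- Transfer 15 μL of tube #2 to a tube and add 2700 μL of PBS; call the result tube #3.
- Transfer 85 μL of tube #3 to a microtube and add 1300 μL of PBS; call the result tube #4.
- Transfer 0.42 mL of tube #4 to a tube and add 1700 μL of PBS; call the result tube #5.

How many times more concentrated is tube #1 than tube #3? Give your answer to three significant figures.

2.26 × 10^3

Step 1: 140 μL brought to 16.7 mL → factor 16700/140 = 119.29
Step 2: 200 μL brought to 2.5 mL → factor 2500/200 = 12.5
Step 3: 15 μL + 2700 μL = 2715 μL total → factor 2715/15 = 181
Dilution factor to tube #1 = 119.29; to tube #3 = 2.6988 × 10^5
[tube #1]/[tube #3] = (factor to tube #3)/(factor to tube #1) = 2.6988 × 10^5/119.29 = 2.26 × 10^3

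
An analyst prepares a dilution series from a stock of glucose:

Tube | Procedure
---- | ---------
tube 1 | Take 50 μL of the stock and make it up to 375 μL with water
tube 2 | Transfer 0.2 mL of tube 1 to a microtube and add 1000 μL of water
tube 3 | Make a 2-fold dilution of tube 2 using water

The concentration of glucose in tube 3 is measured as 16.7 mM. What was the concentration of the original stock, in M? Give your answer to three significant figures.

1.50 M

Step 1: 50 μL brought to 375 μL → factor 375/50 = 7.5
Step 2: 0.2 mL + 1000 μL = 1.2 mL total → factor 1.2/0.2 = 6
Step 3: 2-fold → factor 2
Overall dilution factor = 7.5 × 6 × 2 = 90
Stock = 16.7 mM × 90 = 1503 mM = 1.50 M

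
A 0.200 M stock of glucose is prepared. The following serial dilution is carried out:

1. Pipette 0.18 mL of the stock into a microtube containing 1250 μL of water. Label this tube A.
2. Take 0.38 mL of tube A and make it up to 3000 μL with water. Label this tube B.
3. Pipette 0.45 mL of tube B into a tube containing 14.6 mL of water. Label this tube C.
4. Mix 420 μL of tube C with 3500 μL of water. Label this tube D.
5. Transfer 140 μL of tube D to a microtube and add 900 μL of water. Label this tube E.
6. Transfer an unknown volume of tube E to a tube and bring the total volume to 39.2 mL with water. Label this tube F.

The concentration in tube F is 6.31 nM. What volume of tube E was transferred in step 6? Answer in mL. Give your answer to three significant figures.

Step 1: 0.18 mL + 1250 μL = 1.43 mL total → factor 1.43/0.18 = 7.9444
Step 2: 0.38 mL brought to 3000 μL → factor 3/0.38 = 7.8947
Step 3: 0.45 mL + 14.6 mL = 15.05 mL total → factor 15.05/0.45 = 33.444
Step 4: 420 μL + 3500 μL = 3920 μL total → factor 3920/420 = 9.3333
Step 5: 140 μL + 900 μL = 1040 μL total → factor 1040/140 = 7.4286
Step 6: v brought to 39.2 mL → factor = 39.2 mL/v
Product of known-step factors = 1.4543 × 10^5
Overall factor = 0.200 M / (6.31 nM) = 3.1696 × 10^7
Step-6 factor = 3.1696 × 10^7 / 1.4543 × 10^5 = 217.94
v = 39.2 mL / 217.94 = 0.180 mL

0.180 mL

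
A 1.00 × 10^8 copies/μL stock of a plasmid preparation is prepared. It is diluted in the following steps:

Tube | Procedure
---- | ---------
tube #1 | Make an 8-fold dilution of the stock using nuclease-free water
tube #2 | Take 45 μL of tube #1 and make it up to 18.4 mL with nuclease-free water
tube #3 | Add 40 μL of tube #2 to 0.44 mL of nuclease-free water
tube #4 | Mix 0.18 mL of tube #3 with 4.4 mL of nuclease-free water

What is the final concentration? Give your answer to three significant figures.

Step 1: 8-fold → factor 8
Step 2: 45 μL brought to 18.4 mL → factor 18400/45 = 408.89
Step 3: 40 μL + 0.44 mL = 480 μL total → factor 480/40 = 12
Step 4: 0.18 mL + 4.4 mL = 4.58 mL total → factor 4.58/0.18 = 25.444
Overall dilution factor = 8 × 408.89 × 12 × 25.444 = 9.9878 × 10^5
Final = 1.00 × 10^8 copies/μL / 9.9878 × 10^5 = 100 copies/μL

100 copies/μL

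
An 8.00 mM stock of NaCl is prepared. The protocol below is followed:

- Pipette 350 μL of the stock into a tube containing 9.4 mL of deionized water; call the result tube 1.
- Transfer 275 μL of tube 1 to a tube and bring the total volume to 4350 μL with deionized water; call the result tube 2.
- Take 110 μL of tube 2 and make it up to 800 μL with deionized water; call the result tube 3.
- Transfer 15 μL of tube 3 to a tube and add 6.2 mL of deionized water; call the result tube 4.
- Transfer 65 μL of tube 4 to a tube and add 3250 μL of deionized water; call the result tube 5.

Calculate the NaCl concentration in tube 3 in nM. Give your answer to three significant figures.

Step 1: 350 μL + 9.4 mL = 9750 μL total → factor 9750/350 = 27.857
Step 2: 275 μL brought to 4350 μL → factor 4350/275 = 15.818
Step 3: 110 μL brought to 800 μL → factor 800/110 = 7.2727
Dilution factor through tube 3 = 27.857 × 15.818 × 7.2727 = 3204.7
[tube 3] = 8.00 mM / 3204.7 = 0.002496 mM = 2.50 × 10^3 nM

2.50 × 10^3 nM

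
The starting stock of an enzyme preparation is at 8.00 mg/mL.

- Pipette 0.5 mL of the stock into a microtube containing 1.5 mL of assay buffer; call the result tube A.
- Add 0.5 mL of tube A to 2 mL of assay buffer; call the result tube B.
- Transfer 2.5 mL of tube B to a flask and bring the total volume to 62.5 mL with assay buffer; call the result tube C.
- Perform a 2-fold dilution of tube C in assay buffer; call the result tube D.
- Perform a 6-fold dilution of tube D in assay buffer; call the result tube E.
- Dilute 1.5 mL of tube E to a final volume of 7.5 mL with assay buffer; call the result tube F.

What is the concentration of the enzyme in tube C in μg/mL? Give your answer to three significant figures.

16.0 μg/mL

Step 1: 0.5 mL + 1.5 mL = 2 mL total → factor 2/0.5 = 4
Step 2: 0.5 mL + 2 mL = 2.5 mL total → factor 2.5/0.5 = 5
Step 3: 2.5 mL brought to 62.5 mL → factor 62.5/2.5 = 25
Dilution factor through tube C = 4 × 5 × 25 = 500
[tube C] = 8.00 mg/mL / 500 = 0.01600 mg/mL = 16.0 μg/mL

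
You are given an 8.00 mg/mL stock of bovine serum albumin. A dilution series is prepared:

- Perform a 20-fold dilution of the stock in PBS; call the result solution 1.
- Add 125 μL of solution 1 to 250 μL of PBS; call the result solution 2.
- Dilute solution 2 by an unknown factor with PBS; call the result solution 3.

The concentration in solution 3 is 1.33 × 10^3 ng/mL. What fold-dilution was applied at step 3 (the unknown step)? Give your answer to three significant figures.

Step 1: 20-fold → factor 20
Step 2: 125 μL + 250 μL = 375 μL total → factor 375/125 = 3
Step 3: unknown factor x
Product of known-step factors = 60
Overall factor = 8.00 mg/mL / (1.33 × 10^3 ng/mL) = 6015
x = 6015 / 60 = 100

100-fold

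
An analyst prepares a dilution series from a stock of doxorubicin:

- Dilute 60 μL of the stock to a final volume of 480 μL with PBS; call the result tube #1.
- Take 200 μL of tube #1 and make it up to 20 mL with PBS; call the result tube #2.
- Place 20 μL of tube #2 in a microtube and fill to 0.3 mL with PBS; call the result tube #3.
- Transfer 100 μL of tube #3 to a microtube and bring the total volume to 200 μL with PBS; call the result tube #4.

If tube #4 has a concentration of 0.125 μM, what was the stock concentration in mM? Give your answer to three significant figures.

3.00 mM

Step 1: 60 μL brought to 480 μL → factor 480/60 = 8
Step 2: 200 μL brought to 20 mL → factor 20000/200 = 100
Step 3: 20 μL brought to 0.3 mL → factor 300/20 = 15
Step 4: 100 μL brought to 200 μL → factor 200/100 = 2
Overall dilution factor = 8 × 100 × 15 × 2 = 24000
Stock = 0.125 μM × 24000 = 3000 μM = 3.00 mM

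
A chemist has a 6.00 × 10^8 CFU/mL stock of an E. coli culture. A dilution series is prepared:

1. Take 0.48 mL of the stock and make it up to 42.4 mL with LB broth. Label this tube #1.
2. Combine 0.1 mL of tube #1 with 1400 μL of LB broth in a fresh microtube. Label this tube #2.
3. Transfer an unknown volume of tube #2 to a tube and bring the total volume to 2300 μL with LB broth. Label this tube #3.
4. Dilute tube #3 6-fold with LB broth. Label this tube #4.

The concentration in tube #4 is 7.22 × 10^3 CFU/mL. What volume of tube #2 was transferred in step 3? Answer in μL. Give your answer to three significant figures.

Step 1: 0.48 mL brought to 42.4 mL → factor 42.4/0.48 = 88.333
Step 2: 0.1 mL + 1400 μL = 1.5 mL total → factor 1.5/0.1 = 15
Step 3: v brought to 2300 μL → factor = 2300 μL/v
Step 4: 6-fold → factor 6
Product of known-step factors = 7950
Overall factor = 6.00 × 10^8 CFU/mL / (7.22 × 10^3 CFU/mL) = 83102
Step-3 factor = 83102 / 7950 = 10.453
v = 2300 μL / 10.453 = 220 μL

220 μL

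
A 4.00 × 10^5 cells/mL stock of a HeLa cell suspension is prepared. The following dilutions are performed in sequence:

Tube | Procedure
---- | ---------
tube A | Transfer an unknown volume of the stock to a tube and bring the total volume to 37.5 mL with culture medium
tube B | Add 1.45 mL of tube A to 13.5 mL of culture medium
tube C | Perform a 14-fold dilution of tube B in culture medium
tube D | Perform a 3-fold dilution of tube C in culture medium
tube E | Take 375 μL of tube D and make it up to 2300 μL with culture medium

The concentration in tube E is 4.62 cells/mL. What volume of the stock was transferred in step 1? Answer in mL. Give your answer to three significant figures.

1.15 mL

Step 1: v brought to 37.5 mL → factor = 37.5 mL/v
Step 2: 1.45 mL + 13.5 mL = 14.95 mL total → factor 14.95/1.45 = 10.31
Step 3: 14-fold → factor 14
Step 4: 3-fold → factor 3
Step 5: 375 μL brought to 2300 μL → factor 2300/375 = 6.1333
Product of known-step factors = 2655.9
Overall factor = 4.00 × 10^5 cells/mL / (4.62 cells/mL) = 86580
Step-1 factor = 86580 / 2655.9 = 32.599
v = 37.5 mL / 32.599 = 1.15 mL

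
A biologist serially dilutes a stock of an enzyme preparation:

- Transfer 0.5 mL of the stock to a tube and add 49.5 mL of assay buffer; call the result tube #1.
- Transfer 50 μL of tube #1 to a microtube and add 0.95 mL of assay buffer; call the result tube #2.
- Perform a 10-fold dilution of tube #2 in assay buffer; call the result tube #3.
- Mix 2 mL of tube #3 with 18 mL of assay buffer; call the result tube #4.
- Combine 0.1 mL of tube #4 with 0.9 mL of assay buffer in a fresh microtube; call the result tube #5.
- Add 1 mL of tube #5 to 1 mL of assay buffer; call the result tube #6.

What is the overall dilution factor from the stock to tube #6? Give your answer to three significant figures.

Step 1: 0.5 mL + 49.5 mL = 50 mL total → factor 50/0.5 = 100
Step 2: 50 μL + 0.95 mL = 1000 μL total → factor 1000/50 = 20
Step 3: 10-fold → factor 10
Step 4: 2 mL + 18 mL = 20 mL total → factor 20/2 = 10
Step 5: 0.1 mL + 0.9 mL = 1 mL total → factor 1/0.1 = 10
Step 6: 1 mL + 1 mL = 2 mL total → factor 2/1 = 2
Overall dilution factor = 100 × 20 × 10 × 10 × 10 × 2 = 4 × 10^6

4.00 × 10^6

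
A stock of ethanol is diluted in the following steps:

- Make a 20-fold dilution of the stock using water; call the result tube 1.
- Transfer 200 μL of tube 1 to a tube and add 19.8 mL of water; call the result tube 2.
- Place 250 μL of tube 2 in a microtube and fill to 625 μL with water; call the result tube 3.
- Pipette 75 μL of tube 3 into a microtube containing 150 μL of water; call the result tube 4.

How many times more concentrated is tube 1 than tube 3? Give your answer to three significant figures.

250

Step 1: 20-fold → factor 20
Step 2: 200 μL + 19.8 mL = 20000 μL total → factor 20000/200 = 100
Step 3: 250 μL brought to 625 μL → factor 625/250 = 2.5
Dilution factor to tube 1 = 20; to tube 3 = 5000
[tube 1]/[tube 3] = (factor to tube 3)/(factor to tube 1) = 5000/20 = 250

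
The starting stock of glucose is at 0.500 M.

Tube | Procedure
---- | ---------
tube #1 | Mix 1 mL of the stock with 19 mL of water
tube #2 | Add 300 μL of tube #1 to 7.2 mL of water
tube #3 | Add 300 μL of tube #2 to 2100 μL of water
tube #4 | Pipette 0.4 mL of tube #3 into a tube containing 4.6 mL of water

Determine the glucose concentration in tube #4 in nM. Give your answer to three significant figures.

1.00 × 10^4 nM

Step 1: 1 mL + 19 mL = 20 mL total → factor 20/1 = 20
Step 2: 300 μL + 7.2 mL = 7500 μL total → factor 7500/300 = 25
Step 3: 300 μL + 2100 μL = 2400 μL total → factor 2400/300 = 8
Step 4: 0.4 mL + 4.6 mL = 5 mL total → factor 5/0.4 = 12.5
Overall dilution factor = 20 × 25 × 8 × 12.5 = 50000
Final = 0.500 M / 50000 = 1.000 × 10^-5 M = 1.00 × 10^4 nM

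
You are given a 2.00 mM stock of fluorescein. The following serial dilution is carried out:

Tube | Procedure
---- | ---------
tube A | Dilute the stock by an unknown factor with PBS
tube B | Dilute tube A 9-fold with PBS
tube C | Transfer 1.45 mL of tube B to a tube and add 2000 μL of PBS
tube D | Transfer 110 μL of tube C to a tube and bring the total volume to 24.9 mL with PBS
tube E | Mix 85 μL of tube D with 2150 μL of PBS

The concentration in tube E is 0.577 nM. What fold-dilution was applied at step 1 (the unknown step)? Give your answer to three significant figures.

27.2-fold

Step 1: unknown factor x
Step 2: 9-fold → factor 9
Step 3: 1.45 mL + 2000 μL = 3.45 mL total → factor 3.45/1.45 = 2.3793
Step 4: 110 μL brought to 24.9 mL → factor 24900/110 = 226.36
Step 5: 85 μL + 2150 μL = 2235 μL total → factor 2235/85 = 26.294
Product of known-step factors = 1.2746 × 10^5
Overall factor = 2.00 mM / (0.577 nM) = 3.4662 × 10^6
x = 3.4662 × 10^6 / 1.2746 × 10^5 = 27.2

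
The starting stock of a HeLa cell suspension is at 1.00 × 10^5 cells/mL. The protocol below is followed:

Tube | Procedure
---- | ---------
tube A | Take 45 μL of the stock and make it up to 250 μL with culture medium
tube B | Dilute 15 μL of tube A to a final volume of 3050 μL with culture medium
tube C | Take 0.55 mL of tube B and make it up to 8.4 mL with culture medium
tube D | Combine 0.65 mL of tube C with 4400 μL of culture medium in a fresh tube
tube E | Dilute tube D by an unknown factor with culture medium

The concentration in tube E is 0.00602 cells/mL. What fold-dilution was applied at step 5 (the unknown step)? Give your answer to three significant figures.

124-fold

Step 1: 45 μL brought to 250 μL → factor 250/45 = 5.5556
Step 2: 15 μL brought to 3050 μL → factor 3050/15 = 203.33
Step 3: 0.55 mL brought to 8.4 mL → factor 8.4/0.55 = 15.273
Step 4: 0.65 mL + 4400 μL = 5.05 mL total → factor 5.05/0.65 = 7.7692
Step 5: unknown factor x
Product of known-step factors = 1.3404 × 10^5
Overall factor = 1.00 × 10^5 cells/mL / (0.00602 cells/mL) = 1.6611 × 10^7
x = 1.6611 × 10^7 / 1.3404 × 10^5 = 124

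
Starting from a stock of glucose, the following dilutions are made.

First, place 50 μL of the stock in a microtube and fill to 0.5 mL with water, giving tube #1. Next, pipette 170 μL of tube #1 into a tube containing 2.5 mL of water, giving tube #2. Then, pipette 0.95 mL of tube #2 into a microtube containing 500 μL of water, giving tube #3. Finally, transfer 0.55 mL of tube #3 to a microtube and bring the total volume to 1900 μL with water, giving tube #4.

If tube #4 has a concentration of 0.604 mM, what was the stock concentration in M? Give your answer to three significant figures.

Step 1: 50 μL brought to 0.5 mL → factor 500/50 = 10
Step 2: 170 μL + 2.5 mL = 2670 μL total → factor 2670/170 = 15.706
Step 3: 0.95 mL + 500 μL = 1.45 mL total → factor 1.45/0.95 = 1.5263
Step 4: 0.55 mL brought to 1900 μL → factor 1.9/0.55 = 3.4545
Overall dilution factor = 10 × 15.706 × 1.5263 × 3.4545 = 828.13
Stock = 0.604 mM × 828.13 = 500.2 mM = 0.500 M

0.500 M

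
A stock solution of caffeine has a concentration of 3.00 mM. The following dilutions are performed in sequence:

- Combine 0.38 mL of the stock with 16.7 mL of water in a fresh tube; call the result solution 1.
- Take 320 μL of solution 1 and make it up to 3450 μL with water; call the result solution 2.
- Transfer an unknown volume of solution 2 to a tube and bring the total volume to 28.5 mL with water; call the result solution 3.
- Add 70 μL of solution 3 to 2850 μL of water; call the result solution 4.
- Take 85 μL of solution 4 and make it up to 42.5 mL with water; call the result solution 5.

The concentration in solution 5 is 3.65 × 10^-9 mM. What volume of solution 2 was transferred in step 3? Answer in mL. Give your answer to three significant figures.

0.350 mL

Step 1: 0.38 mL + 16.7 mL = 17.08 mL total → factor 17.08/0.38 = 44.947
Step 2: 320 μL brought to 3450 μL → factor 3450/320 = 10.781
Step 3: v brought to 28.5 mL → factor = 28.5 mL/v
Step 4: 70 μL + 2850 μL = 2920 μL total → factor 2920/70 = 41.714
Step 5: 85 μL brought to 42.5 mL → factor 42500/85 = 500
Product of known-step factors = 1.0107 × 10^7
Overall factor = 3.00 mM / (3.65 × 10^-9 mM) = 8.2192 × 10^8
Step-3 factor = 8.2192 × 10^8 / 1.0107 × 10^7 = 81.321
v = 28.5 mL / 81.321 = 0.350 mL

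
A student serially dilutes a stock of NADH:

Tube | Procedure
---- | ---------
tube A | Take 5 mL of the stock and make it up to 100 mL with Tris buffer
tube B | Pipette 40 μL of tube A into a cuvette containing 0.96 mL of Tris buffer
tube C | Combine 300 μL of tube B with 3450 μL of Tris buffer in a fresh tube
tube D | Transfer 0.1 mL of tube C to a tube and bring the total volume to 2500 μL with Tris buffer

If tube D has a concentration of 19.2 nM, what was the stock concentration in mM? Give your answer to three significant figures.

3.00 mM

Step 1: 5 mL brought to 100 mL → factor 100/5 = 20
Step 2: 40 μL + 0.96 mL = 1000 μL total → factor 1000/40 = 25
Step 3: 300 μL + 3450 μL = 3750 μL total → factor 3750/300 = 12.5
Step 4: 0.1 mL brought to 2500 μL → factor 2.5/0.1 = 25
Overall dilution factor = 20 × 25 × 12.5 × 25 = 1.5625 × 10^5
Stock = 19.2 nM × 1.5625 × 10^5 = 3.000 × 10^6 nM = 3.00 mM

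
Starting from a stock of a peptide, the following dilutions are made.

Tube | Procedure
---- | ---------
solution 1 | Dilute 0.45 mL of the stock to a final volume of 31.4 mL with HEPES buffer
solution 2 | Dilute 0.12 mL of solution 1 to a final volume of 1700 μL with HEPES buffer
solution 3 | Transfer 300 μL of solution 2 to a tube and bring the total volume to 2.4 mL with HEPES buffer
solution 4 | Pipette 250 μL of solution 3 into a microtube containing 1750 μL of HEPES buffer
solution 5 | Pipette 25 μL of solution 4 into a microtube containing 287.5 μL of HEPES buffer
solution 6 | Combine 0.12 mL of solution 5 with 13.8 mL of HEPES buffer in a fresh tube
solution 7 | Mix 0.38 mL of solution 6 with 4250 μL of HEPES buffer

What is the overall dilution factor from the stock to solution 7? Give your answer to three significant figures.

1.12 × 10^9

Step 1: 0.45 mL brought to 31.4 mL → factor 31.4/0.45 = 69.778
Step 2: 0.12 mL brought to 1700 μL → factor 1.7/0.12 = 14.167
Step 3: 300 μL brought to 2.4 mL → factor 2400/300 = 8
Step 4: 250 μL + 1750 μL = 2000 μL total → factor 2000/250 = 8
Step 5: 25 μL + 287.5 μL = 312.5 μL total → factor 312.5/25 = 12.5
Step 6: 0.12 mL + 13.8 mL = 13.92 mL total → factor 13.92/0.12 = 116
Step 7: 0.38 mL + 4250 μL = 4.63 mL total → factor 4.63/0.38 = 12.184
Overall dilution factor = 69.778 × 14.167 × 8 × 8 × 12.5 × 116 × 12.184 = 1.1177 × 10^9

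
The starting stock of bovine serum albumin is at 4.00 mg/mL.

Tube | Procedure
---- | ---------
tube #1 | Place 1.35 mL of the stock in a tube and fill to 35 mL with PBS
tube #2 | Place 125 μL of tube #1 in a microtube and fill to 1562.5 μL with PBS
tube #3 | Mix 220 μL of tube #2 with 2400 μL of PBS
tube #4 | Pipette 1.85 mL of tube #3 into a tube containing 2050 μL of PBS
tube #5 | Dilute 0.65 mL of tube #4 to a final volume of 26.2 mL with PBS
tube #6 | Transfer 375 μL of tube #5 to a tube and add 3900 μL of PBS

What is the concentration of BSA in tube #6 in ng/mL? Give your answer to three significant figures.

1.07 ng/mL

Step 1: 1.35 mL brought to 35 mL → factor 35/1.35 = 25.926
Step 2: 125 μL brought to 1562.5 μL → factor 1562.5/125 = 12.5
Step 3: 220 μL + 2400 μL = 2620 μL total → factor 2620/220 = 11.909
Step 4: 1.85 mL + 2050 μL = 3.9 mL total → factor 3.9/1.85 = 2.1081
Step 5: 0.65 mL brought to 26.2 mL → factor 26.2/0.65 = 40.308
Step 6: 375 μL + 3900 μL = 4275 μL total → factor 4275/375 = 11.4
Overall dilution factor = 25.926 × 12.5 × 11.909 × 2.1081 × 40.308 × 11.4 = 3.7386 × 10^6
Final = 4.00 mg/mL / 3.7386 × 10^6 = 1.070 × 10^-6 mg/mL = 1.07 ng/mL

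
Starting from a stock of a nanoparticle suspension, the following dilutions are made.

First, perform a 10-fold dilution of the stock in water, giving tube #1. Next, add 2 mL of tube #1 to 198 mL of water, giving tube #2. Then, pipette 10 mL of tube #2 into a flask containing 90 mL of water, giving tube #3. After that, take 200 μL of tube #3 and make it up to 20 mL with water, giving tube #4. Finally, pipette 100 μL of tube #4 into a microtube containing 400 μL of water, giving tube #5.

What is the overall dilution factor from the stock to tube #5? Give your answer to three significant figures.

Step 1: 10-fold → factor 10
Step 2: 2 mL + 198 mL = 200 mL total → factor 200/2 = 100
Step 3: 10 mL + 90 mL = 100 mL total → factor 100/10 = 10
Step 4: 200 μL brought to 20 mL → factor 20000/200 = 100
Step 5: 100 μL + 400 μL = 500 μL total → factor 500/100 = 5
Overall dilution factor = 10 × 100 × 10 × 100 × 5 = 5 × 10^6

5.00 × 10^6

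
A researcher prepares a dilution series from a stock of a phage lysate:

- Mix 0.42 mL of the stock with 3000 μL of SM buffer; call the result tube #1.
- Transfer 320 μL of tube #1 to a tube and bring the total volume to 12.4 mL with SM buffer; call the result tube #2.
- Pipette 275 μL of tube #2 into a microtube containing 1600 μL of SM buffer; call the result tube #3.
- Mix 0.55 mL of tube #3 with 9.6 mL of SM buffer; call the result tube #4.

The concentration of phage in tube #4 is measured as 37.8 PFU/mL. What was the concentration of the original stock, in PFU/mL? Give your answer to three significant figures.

Step 1: 0.42 mL + 3000 μL = 3.42 mL total → factor 3.42/0.42 = 8.1429
Step 2: 320 μL brought to 12.4 mL → factor 12400/320 = 38.75
Step 3: 275 μL + 1600 μL = 1875 μL total → factor 1875/275 = 6.8182
Step 4: 0.55 mL + 9.6 mL = 10.15 mL total → factor 10.15/0.55 = 18.455
Overall dilution factor = 8.1429 × 38.75 × 6.8182 × 18.455 = 39703
Stock = 37.8 PFU/mL × 39703 = 1.50 × 10^6 PFU/mL

1.50 × 10^6 PFU/mL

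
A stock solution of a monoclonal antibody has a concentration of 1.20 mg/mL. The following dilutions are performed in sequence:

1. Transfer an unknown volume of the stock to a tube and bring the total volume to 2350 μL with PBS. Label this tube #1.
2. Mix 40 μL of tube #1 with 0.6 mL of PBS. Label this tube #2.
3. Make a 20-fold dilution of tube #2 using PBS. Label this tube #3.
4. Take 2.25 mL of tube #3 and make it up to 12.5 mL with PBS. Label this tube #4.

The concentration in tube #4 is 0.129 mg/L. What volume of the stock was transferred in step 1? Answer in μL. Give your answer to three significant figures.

449 μL

Step 1: v brought to 2350 μL → factor = 2350 μL/v
Step 2: 40 μL + 0.6 mL = 640 μL total → factor 640/40 = 16
Step 3: 20-fold → factor 20
Step 4: 2.25 mL brought to 12.5 mL → factor 12.5/2.25 = 5.5556
Product of known-step factors = 1777.8
Overall factor = 1.20 mg/mL / (0.129 mg/L) = 9302.3
Step-1 factor = 9302.3 / 1777.8 = 5.2326
v = 2350 μL / 5.2326 = 449 μL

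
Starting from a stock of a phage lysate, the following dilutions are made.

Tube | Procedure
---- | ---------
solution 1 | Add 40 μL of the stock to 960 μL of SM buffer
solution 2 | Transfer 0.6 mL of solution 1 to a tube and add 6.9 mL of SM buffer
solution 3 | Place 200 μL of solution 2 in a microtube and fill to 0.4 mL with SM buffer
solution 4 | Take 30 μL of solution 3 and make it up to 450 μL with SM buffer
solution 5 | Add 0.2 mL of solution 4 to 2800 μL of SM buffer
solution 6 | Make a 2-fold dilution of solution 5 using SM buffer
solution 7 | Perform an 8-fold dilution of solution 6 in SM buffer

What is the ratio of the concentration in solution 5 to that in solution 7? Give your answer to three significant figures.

Step 1: 40 μL + 960 μL = 1000 μL total → factor 1000/40 = 25
Step 2: 0.6 mL + 6.9 mL = 7.5 mL total → factor 7.5/0.6 = 12.5
Step 3: 200 μL brought to 0.4 mL → factor 400/200 = 2
Step 4: 30 μL brought to 450 μL → factor 450/30 = 15
Step 5: 0.2 mL + 2800 μL = 3 mL total → factor 3/0.2 = 15
Step 6: 2-fold → factor 2
Step 7: 8-fold → factor 8
Dilution factor to solution 5 = 1.4062 × 10^5; to solution 7 = 2.25 × 10^6
[solution 5]/[solution 7] = (factor to solution 7)/(factor to solution 5) = 2.25 × 10^6/1.4062 × 10^5 = 16.0

16.0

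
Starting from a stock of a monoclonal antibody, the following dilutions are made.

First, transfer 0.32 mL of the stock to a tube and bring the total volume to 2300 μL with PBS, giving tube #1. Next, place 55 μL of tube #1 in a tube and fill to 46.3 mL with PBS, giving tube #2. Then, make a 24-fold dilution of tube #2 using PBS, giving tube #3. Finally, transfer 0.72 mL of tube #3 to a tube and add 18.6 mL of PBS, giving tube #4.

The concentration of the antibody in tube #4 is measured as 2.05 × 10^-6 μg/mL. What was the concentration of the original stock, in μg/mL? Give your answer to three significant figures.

Step 1: 0.32 mL brought to 2300 μL → factor 2.3/0.32 = 7.1875
Step 2: 55 μL brought to 46.3 mL → factor 46300/55 = 841.82
Step 3: 24-fold → factor 24
Step 4: 0.72 mL + 18.6 mL = 19.32 mL total → factor 19.32/0.72 = 26.833
Overall dilution factor = 7.1875 × 841.82 × 24 × 26.833 = 3.8966 × 10^6
Stock = 2.05 × 10^-6 μg/mL × 3.8966 × 10^6 = 7.99 μg/mL

7.99 μg/mL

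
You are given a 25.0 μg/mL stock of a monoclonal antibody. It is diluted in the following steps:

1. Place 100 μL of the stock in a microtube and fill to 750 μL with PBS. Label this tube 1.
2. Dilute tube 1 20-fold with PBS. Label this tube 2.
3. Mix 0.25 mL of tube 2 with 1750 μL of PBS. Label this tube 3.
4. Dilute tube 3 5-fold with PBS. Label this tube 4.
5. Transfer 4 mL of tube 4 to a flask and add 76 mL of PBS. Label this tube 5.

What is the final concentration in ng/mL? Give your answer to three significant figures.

Step 1: 100 μL brought to 750 μL → factor 750/100 = 7.5
Step 2: 20-fold → factor 20
Step 3: 0.25 mL + 1750 μL = 2 mL total → factor 2/0.25 = 8
Step 4: 5-fold → factor 5
Step 5: 4 mL + 76 mL = 80 mL total → factor 80/4 = 20
Overall dilution factor = 7.5 × 20 × 8 × 5 × 20 = 1.2 × 10^5
Final = 25.0 μg/mL / 1.2 × 10^5 = 0.0002083 μg/mL = 0.208 ng/mL

0.208 ng/mL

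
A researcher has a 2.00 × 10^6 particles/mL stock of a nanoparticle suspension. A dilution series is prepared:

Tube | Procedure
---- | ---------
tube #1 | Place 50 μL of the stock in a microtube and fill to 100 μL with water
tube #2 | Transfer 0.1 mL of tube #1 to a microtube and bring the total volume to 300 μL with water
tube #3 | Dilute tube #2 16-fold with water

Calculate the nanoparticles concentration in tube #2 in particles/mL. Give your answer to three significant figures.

3.33 × 10^5 particles/mL

Step 1: 50 μL brought to 100 μL → factor 100/50 = 2
Step 2: 0.1 mL brought to 300 μL → factor 0.3/0.1 = 3
Dilution factor through tube #2 = 2 × 3 = 6
[tube #2] = 2.00 × 10^6 particles/mL / 6 = 3.33 × 10^5 particles/mL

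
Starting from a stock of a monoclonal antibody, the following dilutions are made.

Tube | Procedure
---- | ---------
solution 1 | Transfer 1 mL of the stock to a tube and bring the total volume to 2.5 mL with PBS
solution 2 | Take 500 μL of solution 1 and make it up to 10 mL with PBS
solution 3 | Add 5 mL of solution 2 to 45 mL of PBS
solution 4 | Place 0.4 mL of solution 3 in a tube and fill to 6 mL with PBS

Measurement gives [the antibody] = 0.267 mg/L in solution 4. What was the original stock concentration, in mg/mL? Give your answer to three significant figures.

Step 1: 1 mL brought to 2.5 mL → factor 2.5/1 = 2.5
Step 2: 500 μL brought to 10 mL → factor 10000/500 = 20
Step 3: 5 mL + 45 mL = 50 mL total → factor 50/5 = 10
Step 4: 0.4 mL brought to 6 mL → factor 6/0.4 = 15
Overall dilution factor = 2.5 × 20 × 10 × 15 = 7500
Stock = 0.267 mg/L × 7500 = 2002 mg/L = 2.00 mg/mL

2.00 mg/mL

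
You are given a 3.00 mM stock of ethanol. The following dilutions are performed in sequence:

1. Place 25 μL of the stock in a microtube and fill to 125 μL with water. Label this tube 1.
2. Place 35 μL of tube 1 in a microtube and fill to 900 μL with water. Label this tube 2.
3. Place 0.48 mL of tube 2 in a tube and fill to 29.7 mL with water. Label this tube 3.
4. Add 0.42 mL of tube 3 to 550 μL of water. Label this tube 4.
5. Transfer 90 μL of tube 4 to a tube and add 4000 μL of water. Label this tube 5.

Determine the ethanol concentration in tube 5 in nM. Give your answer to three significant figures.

3.59 nM

Step 1: 25 μL brought to 125 μL → factor 125/25 = 5
Step 2: 35 μL brought to 900 μL → factor 900/35 = 25.714
Step 3: 0.48 mL brought to 29.7 mL → factor 29.7/0.48 = 61.875
Step 4: 0.42 mL + 550 μL = 0.97 mL total → factor 0.97/0.42 = 2.3095
Step 5: 90 μL + 4000 μL = 4090 μL total → factor 4090/90 = 45.444
Overall dilution factor = 5 × 25.714 × 61.875 × 2.3095 × 45.444 = 8.3495 × 10^5
Final = 3.00 mM / 8.3495 × 10^5 = 3.593 × 10^-6 mM = 3.59 nM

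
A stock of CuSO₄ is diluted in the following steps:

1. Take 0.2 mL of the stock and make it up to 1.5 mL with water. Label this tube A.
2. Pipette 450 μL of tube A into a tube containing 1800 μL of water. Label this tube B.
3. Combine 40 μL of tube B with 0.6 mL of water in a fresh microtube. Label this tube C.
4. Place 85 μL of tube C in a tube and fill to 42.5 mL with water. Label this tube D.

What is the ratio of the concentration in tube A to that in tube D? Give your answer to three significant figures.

Step 1: 0.2 mL brought to 1.5 mL → factor 1.5/0.2 = 7.5
Step 2: 450 μL + 1800 μL = 2250 μL total → factor 2250/450 = 5
Step 3: 40 μL + 0.6 mL = 640 μL total → factor 640/40 = 16
Step 4: 85 μL brought to 42.5 mL → factor 42500/85 = 500
Dilution factor to tube A = 7.5; to tube D = 3 × 10^5
[tube A]/[tube D] = (factor to tube D)/(factor to tube A) = 3 × 10^5/7.5 = 4.00 × 10^4

4.00 × 10^4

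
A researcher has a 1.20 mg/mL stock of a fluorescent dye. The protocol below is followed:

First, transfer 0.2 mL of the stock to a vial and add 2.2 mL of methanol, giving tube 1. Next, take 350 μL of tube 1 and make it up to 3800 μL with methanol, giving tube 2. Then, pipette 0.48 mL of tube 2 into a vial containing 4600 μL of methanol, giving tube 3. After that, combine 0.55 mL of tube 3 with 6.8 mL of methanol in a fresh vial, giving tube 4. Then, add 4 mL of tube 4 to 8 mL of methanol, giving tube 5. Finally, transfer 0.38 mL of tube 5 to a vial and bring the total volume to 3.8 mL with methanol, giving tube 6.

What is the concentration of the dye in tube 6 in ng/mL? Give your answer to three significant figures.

Step 1: 0.2 mL + 2.2 mL = 2.4 mL total → factor 2.4/0.2 = 12
Step 2: 350 μL brought to 3800 μL → factor 3800/350 = 10.857
Step 3: 0.48 mL + 4600 μL = 5.08 mL total → factor 5.08/0.48 = 10.583
Step 4: 0.55 mL + 6.8 mL = 7.35 mL total → factor 7.35/0.55 = 13.364
Step 5: 4 mL + 8 mL = 12 mL total → factor 12/4 = 3
Step 6: 0.38 mL brought to 3.8 mL → factor 3.8/0.38 = 10
Overall dilution factor = 12 × 10.857 × 10.583 × 13.364 × 3 × 10 = 5.528 × 10^5
Final = 1.20 mg/mL / 5.528 × 10^5 = 2.171 × 10^-6 mg/mL = 2.17 ng/mL

2.17 ng/mL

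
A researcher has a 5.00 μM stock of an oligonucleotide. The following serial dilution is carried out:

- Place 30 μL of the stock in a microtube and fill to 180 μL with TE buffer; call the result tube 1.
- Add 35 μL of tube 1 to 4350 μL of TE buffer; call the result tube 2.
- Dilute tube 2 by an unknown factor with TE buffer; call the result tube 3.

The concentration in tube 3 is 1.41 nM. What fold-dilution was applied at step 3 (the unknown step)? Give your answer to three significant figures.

4.72-fold

Step 1: 30 μL brought to 180 μL → factor 180/30 = 6
Step 2: 35 μL + 4350 μL = 4385 μL total → factor 4385/35 = 125.29
Step 3: unknown factor x
Product of known-step factors = 751.71
Overall factor = 5.00 μM / (1.41 nM) = 3546.1
x = 3546.1 / 751.71 = 4.72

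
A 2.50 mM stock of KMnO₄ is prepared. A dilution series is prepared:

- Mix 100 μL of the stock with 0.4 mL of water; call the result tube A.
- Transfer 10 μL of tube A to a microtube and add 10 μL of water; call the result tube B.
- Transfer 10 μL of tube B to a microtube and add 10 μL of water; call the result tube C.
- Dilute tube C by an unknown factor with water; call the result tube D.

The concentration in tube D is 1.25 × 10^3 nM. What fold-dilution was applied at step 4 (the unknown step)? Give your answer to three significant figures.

Step 1: 100 μL + 0.4 mL = 500 μL total → factor 500/100 = 5
Step 2: 10 μL + 10 μL = 20 μL total → factor 20/10 = 2
Step 3: 10 μL + 10 μL = 20 μL total → factor 20/10 = 2
Step 4: unknown factor x
Product of known-step factors = 20
Overall factor = 2.50 mM / (1.25 × 10^3 nM) = 2000
x = 2000 / 20 = 100

100-fold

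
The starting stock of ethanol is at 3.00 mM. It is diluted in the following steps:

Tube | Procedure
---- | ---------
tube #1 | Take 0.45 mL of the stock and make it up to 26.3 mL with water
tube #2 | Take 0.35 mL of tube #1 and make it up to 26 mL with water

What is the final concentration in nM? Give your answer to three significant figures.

Step 1: 0.45 mL brought to 26.3 mL → factor 26.3/0.45 = 58.444
Step 2: 0.35 mL brought to 26 mL → factor 26/0.35 = 74.286
Overall dilution factor = 58.444 × 74.286 = 4341.6
Final = 3.00 mM / 4341.6 = 0.0006910 mM = 691 nM

691 nM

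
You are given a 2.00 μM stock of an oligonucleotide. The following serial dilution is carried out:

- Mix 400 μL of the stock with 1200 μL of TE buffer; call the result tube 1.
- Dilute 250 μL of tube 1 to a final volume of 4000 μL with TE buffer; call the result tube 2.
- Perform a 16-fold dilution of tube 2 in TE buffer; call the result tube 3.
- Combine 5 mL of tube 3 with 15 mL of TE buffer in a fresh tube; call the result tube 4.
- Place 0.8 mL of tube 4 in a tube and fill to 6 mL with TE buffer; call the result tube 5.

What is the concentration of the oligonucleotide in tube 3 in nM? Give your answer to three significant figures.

Step 1: 400 μL + 1200 μL = 1600 μL total → factor 1600/400 = 4
Step 2: 250 μL brought to 4000 μL → factor 4000/250 = 16
Step 3: 16-fold → factor 16
Dilution factor through tube 3 = 4 × 16 × 16 = 1024
[tube 3] = 2.00 μM / 1024 = 0.001953 μM = 1.95 nM

1.95 nM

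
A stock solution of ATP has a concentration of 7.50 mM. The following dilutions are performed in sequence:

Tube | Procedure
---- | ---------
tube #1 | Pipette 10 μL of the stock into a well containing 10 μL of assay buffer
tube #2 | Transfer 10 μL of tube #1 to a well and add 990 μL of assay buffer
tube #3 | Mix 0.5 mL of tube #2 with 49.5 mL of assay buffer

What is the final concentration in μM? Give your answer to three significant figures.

0.375 μM

Step 1: 10 μL + 10 μL = 20 μL total → factor 20/10 = 2
Step 2: 10 μL + 990 μL = 1000 μL total → factor 1000/10 = 100
Step 3: 0.5 mL + 49.5 mL = 50 mL total → factor 50/0.5 = 100
Overall dilution factor = 2 × 100 × 100 = 20000
Final = 7.50 mM / 20000 = 0.0003750 mM = 0.375 μM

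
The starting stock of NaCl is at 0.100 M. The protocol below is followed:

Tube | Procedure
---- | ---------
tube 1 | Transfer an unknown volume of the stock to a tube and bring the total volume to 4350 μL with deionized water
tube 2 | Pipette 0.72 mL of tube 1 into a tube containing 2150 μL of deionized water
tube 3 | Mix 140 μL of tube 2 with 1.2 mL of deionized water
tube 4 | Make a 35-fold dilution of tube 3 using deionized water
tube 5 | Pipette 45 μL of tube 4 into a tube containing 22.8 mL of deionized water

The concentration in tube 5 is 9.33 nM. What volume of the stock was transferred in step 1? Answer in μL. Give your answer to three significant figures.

Step 1: v brought to 4350 μL → factor = 4350 μL/v
Step 2: 0.72 mL + 2150 μL = 2.87 mL total → factor 2.87/0.72 = 3.9861
Step 3: 140 μL + 1.2 mL = 1340 μL total → factor 1340/140 = 9.5714
Step 4: 35-fold → factor 35
Step 5: 45 μL + 22.8 mL = 22845 μL total → factor 22845/45 = 507.67
Product of known-step factors = 6.7791 × 10^5
Overall factor = 0.100 M / (9.33 nM) = 1.0718 × 10^7
Step-1 factor = 1.0718 × 10^7 / 6.7791 × 10^5 = 15.81
v = 4350 μL / 15.81 = 275 μL

275 μL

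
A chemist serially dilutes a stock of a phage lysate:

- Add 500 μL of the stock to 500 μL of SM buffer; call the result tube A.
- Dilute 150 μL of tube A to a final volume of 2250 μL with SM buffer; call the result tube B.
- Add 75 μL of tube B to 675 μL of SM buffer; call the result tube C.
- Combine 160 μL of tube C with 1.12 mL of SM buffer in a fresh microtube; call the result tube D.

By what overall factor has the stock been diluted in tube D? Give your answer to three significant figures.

Step 1: 500 μL + 500 μL = 1000 μL total → factor 1000/500 = 2
Step 2: 150 μL brought to 2250 μL → factor 2250/150 = 15
Step 3: 75 μL + 675 μL = 750 μL total → factor 750/75 = 10
Step 4: 160 μL + 1.12 mL = 1280 μL total → factor 1280/160 = 8
Overall dilution factor = 2 × 15 × 10 × 8 = 2400

2.40 × 10^3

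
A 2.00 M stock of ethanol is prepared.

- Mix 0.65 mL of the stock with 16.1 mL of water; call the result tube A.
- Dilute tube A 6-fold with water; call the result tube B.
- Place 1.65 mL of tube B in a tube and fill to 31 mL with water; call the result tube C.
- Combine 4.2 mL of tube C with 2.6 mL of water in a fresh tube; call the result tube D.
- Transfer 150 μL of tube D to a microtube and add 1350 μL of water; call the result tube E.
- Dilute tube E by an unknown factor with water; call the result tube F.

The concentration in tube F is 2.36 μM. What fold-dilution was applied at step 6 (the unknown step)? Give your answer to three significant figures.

Step 1: 0.65 mL + 16.1 mL = 16.75 mL total → factor 16.75/0.65 = 25.769
Step 2: 6-fold → factor 6
Step 3: 1.65 mL brought to 31 mL → factor 31/1.65 = 18.788
Step 4: 4.2 mL + 2.6 mL = 6.8 mL total → factor 6.8/4.2 = 1.619
Step 5: 150 μL + 1350 μL = 1500 μL total → factor 1500/150 = 10
Step 6: unknown factor x
Product of known-step factors = 47032
Overall factor = 2.00 M / (2.36 μM) = 8.4746 × 10^5
x = 8.4746 × 10^5 / 47032 = 18.0

18.0-fold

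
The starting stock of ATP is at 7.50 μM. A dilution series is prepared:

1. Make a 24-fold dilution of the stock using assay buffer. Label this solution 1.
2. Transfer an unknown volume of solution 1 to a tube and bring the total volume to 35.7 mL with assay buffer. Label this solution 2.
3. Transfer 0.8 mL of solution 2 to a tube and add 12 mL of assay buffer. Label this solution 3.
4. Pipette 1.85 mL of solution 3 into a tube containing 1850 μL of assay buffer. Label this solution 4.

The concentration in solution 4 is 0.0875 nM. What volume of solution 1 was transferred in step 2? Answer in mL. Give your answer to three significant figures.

Step 1: 24-fold → factor 24
Step 2: v brought to 35.7 mL → factor = 35.7 mL/v
Step 3: 0.8 mL + 12 mL = 12.8 mL total → factor 12.8/0.8 = 16
Step 4: 1.85 mL + 1850 μL = 3.7 mL total → factor 3.7/1.85 = 2
Product of known-step factors = 768
Overall factor = 7.50 μM / (0.0875 nM) = 85714
Step-2 factor = 85714 / 768 = 111.61
v = 35.7 mL / 111.61 = 0.320 mL

0.320 mL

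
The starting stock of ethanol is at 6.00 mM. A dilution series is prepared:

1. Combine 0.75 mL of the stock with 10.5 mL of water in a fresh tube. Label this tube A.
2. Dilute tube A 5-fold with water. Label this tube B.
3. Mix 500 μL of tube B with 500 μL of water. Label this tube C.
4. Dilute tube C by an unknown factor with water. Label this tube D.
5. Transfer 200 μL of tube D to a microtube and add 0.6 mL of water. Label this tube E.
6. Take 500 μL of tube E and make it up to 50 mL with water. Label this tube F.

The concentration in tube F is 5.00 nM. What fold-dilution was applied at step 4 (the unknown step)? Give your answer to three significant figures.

Step 1: 0.75 mL + 10.5 mL = 11.25 mL total → factor 11.25/0.75 = 15
Step 2: 5-fold → factor 5
Step 3: 500 μL + 500 μL = 1000 μL total → factor 1000/500 = 2
Step 4: unknown factor x
Step 5: 200 μL + 0.6 mL = 800 μL total → factor 800/200 = 4
Step 6: 500 μL brought to 50 mL → factor 50000/500 = 100
Product of known-step factors = 60000
Overall factor = 6.00 mM / (5.00 nM) = 1.2 × 10^6
x = 1.2 × 10^6 / 60000 = 20.0

20.0-fold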